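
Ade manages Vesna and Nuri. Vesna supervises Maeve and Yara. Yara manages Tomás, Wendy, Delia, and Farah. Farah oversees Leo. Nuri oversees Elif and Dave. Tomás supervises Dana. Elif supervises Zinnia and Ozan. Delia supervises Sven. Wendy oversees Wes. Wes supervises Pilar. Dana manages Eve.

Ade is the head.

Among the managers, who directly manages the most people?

Direct-report counts: Ade has 2; Nuri has 2; Elif has 2; Vesna has 2; Yara has 4; Wendy has 1; Wes has 1; Delia has 1; Tomás has 1; Dana has 1; Farah has 1. The largest is 4, held by Yara.

Yara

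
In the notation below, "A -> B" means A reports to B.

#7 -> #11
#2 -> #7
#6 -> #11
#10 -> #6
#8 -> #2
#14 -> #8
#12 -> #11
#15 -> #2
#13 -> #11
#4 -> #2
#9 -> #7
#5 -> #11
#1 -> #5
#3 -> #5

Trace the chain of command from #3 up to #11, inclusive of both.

#3 reports to #5. #5 reports to #11. #11 is at the top.

#3 -> #5 -> #11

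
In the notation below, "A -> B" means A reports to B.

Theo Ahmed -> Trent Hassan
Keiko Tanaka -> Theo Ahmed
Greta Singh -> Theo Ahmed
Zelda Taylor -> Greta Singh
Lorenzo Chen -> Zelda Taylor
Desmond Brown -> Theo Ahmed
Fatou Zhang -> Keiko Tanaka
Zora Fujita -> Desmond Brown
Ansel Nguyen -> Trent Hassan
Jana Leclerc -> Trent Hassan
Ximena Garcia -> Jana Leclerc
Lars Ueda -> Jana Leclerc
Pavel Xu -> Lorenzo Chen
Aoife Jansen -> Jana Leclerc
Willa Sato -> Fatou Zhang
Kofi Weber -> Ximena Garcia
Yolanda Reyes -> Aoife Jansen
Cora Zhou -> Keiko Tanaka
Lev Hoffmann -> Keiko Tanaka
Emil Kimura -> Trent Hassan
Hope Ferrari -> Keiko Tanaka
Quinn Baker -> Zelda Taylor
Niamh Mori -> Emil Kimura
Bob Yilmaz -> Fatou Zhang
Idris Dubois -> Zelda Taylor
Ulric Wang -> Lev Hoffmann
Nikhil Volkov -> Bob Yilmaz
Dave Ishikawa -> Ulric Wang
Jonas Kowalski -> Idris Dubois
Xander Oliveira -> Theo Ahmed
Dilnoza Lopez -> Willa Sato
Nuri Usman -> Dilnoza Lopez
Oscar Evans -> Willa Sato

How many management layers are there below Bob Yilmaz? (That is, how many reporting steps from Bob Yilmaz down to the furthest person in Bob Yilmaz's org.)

The longest chain under Bob Yilmaz runs Bob Yilmaz → Nikhil Volkov, which is 1 level below Bob Yilmaz.

1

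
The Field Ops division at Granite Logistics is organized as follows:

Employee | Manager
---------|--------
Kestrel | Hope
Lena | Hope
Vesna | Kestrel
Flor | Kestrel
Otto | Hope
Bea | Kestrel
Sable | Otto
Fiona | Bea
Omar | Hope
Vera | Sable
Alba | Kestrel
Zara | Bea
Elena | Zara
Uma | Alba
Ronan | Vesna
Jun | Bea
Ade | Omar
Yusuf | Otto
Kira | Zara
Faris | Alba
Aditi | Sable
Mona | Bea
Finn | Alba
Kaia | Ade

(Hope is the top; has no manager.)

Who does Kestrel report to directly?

Hope

Kestrel reports directly to Hope.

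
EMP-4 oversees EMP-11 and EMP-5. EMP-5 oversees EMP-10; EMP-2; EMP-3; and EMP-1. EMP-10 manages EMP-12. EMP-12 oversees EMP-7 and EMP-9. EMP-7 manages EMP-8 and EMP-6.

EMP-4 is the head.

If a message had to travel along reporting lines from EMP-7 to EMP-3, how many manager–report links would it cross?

EMP-7 is 3 levels below EMP-5, and EMP-3 is 1 level below EMP-5 (their lowest common manager). The shortest path runs up from EMP-7 to EMP-5 and back down to EMP-3: 3 + 1 = 4 links.

4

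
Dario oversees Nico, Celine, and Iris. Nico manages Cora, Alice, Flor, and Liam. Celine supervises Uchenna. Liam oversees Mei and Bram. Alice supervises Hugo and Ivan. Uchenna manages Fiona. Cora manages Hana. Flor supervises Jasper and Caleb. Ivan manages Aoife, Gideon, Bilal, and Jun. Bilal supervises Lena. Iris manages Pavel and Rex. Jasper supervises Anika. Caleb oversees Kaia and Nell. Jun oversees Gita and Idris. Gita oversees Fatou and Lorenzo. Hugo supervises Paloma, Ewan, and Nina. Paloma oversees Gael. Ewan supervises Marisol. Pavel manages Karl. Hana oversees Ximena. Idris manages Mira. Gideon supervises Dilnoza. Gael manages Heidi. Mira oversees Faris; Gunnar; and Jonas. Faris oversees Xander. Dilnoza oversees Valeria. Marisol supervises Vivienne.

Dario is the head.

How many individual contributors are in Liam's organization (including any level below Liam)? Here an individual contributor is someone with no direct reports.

2

The people in Liam's organization with no one reporting to them are Bram, Mei. That is 2.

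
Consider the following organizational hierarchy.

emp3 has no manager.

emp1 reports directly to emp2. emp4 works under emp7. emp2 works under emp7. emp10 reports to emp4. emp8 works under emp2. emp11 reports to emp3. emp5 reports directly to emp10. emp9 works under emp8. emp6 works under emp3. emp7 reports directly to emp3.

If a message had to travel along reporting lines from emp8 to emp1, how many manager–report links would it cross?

2

emp8 is 1 level below emp2, and emp1 is 1 level below emp2 (their lowest common manager). The shortest path runs up from emp8 to emp2 and back down to emp1: 1 + 1 = 2 links.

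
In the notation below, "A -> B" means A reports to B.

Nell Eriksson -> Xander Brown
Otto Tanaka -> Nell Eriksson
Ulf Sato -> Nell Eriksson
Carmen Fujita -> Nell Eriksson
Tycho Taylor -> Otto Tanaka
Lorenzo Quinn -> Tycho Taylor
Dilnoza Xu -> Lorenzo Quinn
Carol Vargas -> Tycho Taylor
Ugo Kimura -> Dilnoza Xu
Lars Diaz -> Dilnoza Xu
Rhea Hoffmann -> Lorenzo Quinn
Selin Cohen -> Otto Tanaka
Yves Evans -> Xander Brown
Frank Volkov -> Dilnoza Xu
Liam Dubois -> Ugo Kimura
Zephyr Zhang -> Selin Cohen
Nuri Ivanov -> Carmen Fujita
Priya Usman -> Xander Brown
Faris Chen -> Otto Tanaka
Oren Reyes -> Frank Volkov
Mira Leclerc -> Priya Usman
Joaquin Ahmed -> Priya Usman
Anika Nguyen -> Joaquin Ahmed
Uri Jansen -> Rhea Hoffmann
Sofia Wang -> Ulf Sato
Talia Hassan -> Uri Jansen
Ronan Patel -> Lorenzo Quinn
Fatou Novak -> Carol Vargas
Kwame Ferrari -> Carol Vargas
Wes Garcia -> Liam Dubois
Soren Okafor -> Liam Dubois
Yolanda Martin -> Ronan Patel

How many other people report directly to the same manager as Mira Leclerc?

1

Mira Leclerc reports to Priya Usman. Priya Usman's other direct reports are Joaquin Ahmed — 1 peer.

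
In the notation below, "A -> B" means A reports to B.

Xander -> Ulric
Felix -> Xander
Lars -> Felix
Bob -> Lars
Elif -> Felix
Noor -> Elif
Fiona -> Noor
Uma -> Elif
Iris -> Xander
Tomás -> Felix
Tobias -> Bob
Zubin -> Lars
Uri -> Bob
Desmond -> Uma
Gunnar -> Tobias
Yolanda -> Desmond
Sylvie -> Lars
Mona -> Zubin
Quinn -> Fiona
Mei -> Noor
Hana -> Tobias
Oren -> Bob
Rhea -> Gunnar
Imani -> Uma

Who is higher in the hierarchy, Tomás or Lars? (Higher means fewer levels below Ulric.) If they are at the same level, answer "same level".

same level

Both Tomás and Lars are 3 levels below Ulric.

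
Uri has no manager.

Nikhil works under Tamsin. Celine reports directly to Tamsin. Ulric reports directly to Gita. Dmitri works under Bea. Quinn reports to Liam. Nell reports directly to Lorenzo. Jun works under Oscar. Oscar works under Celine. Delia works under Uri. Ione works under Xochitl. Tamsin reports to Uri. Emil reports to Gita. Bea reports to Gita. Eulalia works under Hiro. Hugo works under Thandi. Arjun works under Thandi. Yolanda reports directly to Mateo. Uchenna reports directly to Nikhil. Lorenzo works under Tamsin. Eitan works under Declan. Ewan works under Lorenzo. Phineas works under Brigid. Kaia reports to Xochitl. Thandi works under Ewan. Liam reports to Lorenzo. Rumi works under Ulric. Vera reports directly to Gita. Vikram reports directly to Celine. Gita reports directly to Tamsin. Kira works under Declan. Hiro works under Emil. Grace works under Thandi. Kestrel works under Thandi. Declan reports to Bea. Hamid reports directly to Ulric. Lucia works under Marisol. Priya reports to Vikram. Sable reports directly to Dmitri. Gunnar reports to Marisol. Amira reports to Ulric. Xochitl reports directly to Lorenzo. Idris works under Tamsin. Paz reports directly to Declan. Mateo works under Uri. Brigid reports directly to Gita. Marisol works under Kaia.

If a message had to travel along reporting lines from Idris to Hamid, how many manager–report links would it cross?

Idris is 1 level below Tamsin, and Hamid is 3 levels below Tamsin (their lowest common manager). The shortest path runs up from Idris to Tamsin and back down to Hamid: 1 + 3 = 4 links.

4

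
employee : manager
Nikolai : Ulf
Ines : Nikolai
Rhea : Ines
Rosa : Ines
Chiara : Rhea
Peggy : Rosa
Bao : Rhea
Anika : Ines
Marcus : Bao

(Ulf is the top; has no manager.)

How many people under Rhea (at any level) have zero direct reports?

The people in Rhea's organization with no one reporting to them are Marcus, Chiara. That is 2.

2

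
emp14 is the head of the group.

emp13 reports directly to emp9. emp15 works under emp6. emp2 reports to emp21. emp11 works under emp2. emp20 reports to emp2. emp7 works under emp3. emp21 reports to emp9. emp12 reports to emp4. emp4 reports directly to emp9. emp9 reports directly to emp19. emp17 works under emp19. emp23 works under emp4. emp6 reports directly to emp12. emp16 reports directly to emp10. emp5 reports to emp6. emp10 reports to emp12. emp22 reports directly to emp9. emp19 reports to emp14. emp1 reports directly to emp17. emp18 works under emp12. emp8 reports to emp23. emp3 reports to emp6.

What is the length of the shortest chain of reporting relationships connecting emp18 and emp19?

emp18 is in emp19's organization: the chain from emp18 up to emp19 is emp18 → emp12 → emp4 → emp9 → emp19, which is 4 links.

4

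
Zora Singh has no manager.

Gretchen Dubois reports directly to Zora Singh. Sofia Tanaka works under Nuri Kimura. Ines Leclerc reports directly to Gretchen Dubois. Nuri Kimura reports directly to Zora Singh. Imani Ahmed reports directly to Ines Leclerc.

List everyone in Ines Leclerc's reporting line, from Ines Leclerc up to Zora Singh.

Ines Leclerc -> Gretchen Dubois -> Zora Singh

Ines Leclerc reports to Gretchen Dubois. Gretchen Dubois reports to Zora Singh. Zora Singh is at the top.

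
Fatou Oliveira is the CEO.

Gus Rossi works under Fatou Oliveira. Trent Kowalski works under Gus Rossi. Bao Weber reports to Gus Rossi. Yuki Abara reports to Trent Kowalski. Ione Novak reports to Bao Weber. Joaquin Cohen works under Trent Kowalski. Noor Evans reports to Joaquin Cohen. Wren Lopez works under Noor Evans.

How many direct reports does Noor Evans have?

Noor Evans directly manages Wren Lopez. That is 1 direct report.

1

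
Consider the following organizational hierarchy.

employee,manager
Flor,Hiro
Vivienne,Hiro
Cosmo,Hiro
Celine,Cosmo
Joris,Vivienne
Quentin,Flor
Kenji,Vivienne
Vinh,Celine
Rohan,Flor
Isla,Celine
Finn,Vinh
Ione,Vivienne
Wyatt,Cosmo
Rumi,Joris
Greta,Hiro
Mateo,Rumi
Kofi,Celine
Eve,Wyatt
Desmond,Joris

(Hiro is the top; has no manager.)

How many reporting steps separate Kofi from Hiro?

3

Chain from Kofi up to Hiro: Kofi → Celine → Cosmo → Hiro. That is 3 steps up, so Kofi is 3 levels below Hiro.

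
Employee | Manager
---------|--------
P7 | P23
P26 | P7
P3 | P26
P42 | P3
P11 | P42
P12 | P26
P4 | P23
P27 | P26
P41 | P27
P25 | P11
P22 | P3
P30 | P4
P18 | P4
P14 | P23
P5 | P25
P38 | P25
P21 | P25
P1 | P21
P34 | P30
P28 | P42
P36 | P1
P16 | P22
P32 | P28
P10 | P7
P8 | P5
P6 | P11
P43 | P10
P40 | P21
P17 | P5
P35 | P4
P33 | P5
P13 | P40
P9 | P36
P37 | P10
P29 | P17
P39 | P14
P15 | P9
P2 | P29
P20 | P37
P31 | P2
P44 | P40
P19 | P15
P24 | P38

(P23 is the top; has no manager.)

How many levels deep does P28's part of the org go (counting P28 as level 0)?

1

The longest chain under P28 runs P28 → P32, which is 1 level below P28.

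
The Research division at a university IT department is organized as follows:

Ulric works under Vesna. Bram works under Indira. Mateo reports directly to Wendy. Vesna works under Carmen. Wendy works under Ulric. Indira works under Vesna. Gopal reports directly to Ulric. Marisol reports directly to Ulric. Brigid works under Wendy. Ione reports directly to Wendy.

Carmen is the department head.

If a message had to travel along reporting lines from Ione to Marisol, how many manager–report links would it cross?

Ione is 2 levels below Ulric, and Marisol is 1 level below Ulric (their lowest common manager). The shortest path runs up from Ione to Ulric and back down to Marisol: 2 + 1 = 3 links.

3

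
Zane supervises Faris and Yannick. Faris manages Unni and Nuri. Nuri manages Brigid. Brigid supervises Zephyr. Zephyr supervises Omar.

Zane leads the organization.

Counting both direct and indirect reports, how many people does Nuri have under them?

Nuri directly manages Brigid. Under Brigid: Zephyr, Omar (2). That's 3 in total.

3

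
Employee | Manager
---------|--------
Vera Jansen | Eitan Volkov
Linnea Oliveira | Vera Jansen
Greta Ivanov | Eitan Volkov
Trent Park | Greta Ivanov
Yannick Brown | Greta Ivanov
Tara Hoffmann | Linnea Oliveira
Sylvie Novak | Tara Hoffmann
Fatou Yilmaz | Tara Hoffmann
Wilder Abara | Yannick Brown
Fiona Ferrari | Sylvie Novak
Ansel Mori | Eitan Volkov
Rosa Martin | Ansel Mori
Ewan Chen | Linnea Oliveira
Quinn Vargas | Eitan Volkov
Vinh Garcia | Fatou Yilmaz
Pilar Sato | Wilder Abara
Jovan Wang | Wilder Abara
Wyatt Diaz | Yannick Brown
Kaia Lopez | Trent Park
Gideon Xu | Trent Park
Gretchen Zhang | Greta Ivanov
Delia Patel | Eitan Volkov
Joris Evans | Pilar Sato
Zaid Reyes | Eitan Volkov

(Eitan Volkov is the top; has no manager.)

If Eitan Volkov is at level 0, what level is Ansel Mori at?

Chain from Ansel Mori up to Eitan Volkov: Ansel Mori → Eitan Volkov. That is 1 step up, so Ansel Mori is 1 level below Eitan Volkov.

1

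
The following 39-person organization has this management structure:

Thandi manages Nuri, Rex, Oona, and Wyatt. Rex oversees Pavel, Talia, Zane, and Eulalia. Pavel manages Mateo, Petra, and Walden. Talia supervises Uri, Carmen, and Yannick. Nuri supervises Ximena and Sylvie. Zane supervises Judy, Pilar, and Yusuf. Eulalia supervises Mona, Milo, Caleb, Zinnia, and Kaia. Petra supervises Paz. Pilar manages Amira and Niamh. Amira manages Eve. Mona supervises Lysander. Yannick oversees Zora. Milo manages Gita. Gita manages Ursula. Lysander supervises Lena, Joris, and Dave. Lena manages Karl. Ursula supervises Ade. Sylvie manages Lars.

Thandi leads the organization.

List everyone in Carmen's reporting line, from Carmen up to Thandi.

Carmen -> Talia -> Rex -> Thandi

Carmen reports to Talia. Talia reports to Rex. Rex reports to Thandi. Thandi is at the top.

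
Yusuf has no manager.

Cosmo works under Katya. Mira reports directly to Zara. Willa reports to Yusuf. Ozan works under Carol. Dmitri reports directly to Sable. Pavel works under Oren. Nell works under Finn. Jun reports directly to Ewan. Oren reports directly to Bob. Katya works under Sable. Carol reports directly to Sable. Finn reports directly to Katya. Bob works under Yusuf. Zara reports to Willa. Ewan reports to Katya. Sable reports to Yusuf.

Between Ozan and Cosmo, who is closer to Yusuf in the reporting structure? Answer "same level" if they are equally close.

Both Ozan and Cosmo are 3 levels below Yusuf.

same level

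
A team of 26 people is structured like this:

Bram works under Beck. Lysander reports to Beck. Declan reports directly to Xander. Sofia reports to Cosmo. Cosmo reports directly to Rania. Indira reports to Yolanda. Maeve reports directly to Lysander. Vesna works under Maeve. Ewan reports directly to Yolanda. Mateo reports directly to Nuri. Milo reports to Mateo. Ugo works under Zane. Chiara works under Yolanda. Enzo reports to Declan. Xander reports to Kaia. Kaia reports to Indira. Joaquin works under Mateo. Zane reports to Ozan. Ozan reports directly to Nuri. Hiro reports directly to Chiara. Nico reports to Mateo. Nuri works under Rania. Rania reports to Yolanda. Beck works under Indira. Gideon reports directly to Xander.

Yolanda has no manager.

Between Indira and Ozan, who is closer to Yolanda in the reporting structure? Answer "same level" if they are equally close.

Indira is 1 level below Yolanda; Ozan is 3. Indira is higher.

Indira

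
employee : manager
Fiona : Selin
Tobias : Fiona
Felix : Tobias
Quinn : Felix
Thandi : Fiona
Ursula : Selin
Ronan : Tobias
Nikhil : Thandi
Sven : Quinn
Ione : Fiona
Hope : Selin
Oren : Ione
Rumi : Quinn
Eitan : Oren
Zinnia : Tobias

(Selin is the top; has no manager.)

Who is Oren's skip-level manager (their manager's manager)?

Fiona

Oren reports to Ione, and Ione reports to Fiona. So Oren's skip-level manager is Fiona.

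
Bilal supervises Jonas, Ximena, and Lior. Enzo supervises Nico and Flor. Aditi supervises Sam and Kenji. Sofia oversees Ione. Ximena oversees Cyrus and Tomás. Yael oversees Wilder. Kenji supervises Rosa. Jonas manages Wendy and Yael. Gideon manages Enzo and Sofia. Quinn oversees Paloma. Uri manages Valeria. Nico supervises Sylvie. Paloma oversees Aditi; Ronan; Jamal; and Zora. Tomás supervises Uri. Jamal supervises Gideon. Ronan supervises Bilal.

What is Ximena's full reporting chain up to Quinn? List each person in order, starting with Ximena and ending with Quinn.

Ximena reports to Bilal. Bilal reports to Ronan. Ronan reports to Paloma. Paloma reports to Quinn. Quinn is at the top.

Ximena -> Bilal -> Ronan -> Paloma -> Quinn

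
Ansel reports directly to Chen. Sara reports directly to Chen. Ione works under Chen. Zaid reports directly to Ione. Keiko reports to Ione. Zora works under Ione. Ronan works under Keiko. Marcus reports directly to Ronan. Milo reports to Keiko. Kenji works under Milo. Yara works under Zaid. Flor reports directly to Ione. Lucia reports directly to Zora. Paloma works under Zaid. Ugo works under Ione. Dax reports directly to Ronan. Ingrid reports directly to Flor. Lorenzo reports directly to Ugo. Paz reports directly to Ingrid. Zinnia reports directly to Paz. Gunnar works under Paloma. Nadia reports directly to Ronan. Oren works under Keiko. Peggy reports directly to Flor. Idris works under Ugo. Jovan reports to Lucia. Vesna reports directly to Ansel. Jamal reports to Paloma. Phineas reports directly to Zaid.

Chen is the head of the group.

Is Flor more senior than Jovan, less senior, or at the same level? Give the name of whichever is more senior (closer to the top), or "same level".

Flor

Flor is 2 levels below Chen; Jovan is 4. Flor is higher.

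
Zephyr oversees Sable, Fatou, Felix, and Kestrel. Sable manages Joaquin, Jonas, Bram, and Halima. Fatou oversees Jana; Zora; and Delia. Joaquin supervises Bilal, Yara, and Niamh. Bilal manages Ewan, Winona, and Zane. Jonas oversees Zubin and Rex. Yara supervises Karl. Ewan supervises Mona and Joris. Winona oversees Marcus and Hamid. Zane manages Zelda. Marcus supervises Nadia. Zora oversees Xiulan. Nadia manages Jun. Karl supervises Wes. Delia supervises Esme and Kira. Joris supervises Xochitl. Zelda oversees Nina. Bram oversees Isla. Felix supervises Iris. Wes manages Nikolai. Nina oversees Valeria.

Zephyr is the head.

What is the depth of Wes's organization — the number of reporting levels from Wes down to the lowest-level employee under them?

1

The longest chain under Wes runs Wes → Nikolai, which is 1 level below Wes.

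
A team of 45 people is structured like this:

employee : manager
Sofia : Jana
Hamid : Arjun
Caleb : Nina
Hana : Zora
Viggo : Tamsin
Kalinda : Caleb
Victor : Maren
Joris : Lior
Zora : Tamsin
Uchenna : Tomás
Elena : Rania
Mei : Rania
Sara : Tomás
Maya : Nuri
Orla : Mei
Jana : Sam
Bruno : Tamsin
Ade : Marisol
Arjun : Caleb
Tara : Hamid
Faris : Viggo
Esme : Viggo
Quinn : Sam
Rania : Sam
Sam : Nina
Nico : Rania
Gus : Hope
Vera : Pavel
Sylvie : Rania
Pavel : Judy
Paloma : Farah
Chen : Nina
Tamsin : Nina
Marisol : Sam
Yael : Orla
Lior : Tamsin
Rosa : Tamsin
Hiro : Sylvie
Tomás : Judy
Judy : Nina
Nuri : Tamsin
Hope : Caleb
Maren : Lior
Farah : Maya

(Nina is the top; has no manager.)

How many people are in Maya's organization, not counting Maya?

Maya directly manages Farah. Under Farah: Paloma (1). That's 2 in total.

2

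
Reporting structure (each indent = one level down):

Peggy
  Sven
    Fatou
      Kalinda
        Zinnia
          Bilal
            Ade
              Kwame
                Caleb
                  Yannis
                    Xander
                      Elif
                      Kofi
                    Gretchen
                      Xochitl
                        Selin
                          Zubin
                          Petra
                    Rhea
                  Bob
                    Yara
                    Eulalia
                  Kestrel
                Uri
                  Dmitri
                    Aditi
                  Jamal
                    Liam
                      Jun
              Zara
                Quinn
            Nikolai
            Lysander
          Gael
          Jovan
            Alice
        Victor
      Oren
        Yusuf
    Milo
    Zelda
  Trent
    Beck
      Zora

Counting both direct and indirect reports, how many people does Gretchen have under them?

Gretchen directly manages Xochitl. Under Xochitl: Selin, Petra, Zubin (3). That's 4 in total.

4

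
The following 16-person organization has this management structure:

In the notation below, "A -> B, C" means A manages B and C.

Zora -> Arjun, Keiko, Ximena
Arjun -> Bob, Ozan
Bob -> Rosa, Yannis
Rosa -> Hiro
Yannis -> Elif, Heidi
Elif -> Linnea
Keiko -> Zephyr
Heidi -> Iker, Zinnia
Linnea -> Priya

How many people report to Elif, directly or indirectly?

Elif directly manages Linnea. Under Linnea: Priya (1). That's 2 in total.

2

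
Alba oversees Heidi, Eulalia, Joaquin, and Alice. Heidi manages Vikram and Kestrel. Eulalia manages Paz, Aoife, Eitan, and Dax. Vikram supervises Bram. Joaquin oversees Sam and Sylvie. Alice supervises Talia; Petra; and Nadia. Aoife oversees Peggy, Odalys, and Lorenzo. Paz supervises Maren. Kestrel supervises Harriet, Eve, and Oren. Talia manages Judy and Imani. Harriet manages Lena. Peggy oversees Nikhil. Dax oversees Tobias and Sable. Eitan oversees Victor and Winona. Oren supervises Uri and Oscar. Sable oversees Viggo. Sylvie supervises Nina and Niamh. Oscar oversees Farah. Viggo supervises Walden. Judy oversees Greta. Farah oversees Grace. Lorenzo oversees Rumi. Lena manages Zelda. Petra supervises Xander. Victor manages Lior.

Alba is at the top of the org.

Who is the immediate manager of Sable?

Dax

Sable reports directly to Dax.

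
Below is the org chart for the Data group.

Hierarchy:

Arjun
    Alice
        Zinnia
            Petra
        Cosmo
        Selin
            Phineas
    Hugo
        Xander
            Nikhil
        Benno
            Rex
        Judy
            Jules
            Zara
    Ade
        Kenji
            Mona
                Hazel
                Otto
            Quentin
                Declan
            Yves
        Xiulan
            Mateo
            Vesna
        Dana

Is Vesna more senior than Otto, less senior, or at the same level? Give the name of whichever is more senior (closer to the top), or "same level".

Vesna is 3 levels below Arjun; Otto is 4. Vesna is higher.

Vesna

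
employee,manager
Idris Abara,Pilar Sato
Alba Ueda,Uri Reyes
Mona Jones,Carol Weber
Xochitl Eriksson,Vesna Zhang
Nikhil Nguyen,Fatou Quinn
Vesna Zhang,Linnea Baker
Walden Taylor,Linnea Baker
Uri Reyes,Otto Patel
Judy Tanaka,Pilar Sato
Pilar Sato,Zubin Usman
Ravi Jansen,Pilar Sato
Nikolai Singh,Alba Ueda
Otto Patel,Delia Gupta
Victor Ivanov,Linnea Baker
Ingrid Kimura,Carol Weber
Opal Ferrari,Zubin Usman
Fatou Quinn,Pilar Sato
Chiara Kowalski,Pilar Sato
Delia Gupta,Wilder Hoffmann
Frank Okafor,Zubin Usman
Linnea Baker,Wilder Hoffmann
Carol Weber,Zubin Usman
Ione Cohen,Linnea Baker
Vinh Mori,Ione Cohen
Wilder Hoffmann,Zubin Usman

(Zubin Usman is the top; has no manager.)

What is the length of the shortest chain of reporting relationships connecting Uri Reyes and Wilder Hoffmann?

Uri Reyes is in Wilder Hoffmann's organization: the chain from Uri Reyes up to Wilder Hoffmann is Uri Reyes → Otto Patel → Delia Gupta → Wilder Hoffmann, which is 3 links.

3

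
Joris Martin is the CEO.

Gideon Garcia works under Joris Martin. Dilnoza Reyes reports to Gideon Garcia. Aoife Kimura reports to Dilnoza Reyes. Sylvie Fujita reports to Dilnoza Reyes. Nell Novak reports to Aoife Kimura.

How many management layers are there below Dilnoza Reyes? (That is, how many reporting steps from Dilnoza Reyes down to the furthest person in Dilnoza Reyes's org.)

The longest chain under Dilnoza Reyes runs Dilnoza Reyes → Aoife Kimura → Nell Novak, which is 2 levels below Dilnoza Reyes.

2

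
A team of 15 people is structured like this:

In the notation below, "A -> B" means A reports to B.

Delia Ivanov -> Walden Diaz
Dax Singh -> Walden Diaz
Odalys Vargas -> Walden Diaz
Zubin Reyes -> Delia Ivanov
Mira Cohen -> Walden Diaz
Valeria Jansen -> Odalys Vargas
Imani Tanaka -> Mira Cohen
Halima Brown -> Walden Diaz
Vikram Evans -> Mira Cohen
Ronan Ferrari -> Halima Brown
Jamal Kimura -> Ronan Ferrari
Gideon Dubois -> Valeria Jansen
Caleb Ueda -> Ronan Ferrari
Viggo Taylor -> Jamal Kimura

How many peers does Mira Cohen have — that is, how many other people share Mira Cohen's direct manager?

Mira Cohen reports to Walden Diaz. Walden Diaz's other direct reports are Delia Ivanov, Dax Singh, Odalys Vargas, Halima Brown — 4 peers.

4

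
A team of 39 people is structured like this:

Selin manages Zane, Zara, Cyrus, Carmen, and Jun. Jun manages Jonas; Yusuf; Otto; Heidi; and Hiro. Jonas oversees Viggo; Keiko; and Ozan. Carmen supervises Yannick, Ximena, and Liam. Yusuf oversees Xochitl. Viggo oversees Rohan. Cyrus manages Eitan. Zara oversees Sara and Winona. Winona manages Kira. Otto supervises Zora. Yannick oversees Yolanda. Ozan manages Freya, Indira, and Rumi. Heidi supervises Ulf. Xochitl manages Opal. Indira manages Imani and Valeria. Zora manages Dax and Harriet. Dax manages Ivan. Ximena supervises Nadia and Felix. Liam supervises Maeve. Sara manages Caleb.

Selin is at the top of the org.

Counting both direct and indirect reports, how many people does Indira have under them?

Indira directly manages Imani, Valeria. Imani has no reports. Valeria has no reports. So Indira's organization is 2 direct reports plus everyone under them: 1 + 1 = 2.

2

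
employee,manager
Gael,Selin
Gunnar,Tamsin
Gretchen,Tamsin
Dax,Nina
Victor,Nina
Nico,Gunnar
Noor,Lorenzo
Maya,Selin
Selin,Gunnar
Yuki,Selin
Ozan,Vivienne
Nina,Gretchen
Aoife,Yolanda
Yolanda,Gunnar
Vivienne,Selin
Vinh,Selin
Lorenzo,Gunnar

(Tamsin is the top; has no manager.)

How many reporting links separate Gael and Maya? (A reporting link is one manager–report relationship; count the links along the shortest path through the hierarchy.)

Gael is 1 level below Selin, and Maya is 1 level below Selin (their lowest common manager). The shortest path runs up from Gael to Selin and back down to Maya: 1 + 1 = 2 links.

2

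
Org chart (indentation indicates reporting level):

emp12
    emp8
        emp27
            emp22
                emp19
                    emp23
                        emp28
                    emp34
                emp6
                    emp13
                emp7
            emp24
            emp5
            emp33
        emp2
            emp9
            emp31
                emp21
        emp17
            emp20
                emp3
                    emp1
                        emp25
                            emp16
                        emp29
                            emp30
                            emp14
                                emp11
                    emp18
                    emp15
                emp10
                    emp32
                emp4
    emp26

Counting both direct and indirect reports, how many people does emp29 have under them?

emp29 directly manages emp30, emp14. emp30 has no reports. Under emp14: emp11 (1). So emp29's organization is 2 direct reports plus everyone under them: 1 + 2 = 3.

3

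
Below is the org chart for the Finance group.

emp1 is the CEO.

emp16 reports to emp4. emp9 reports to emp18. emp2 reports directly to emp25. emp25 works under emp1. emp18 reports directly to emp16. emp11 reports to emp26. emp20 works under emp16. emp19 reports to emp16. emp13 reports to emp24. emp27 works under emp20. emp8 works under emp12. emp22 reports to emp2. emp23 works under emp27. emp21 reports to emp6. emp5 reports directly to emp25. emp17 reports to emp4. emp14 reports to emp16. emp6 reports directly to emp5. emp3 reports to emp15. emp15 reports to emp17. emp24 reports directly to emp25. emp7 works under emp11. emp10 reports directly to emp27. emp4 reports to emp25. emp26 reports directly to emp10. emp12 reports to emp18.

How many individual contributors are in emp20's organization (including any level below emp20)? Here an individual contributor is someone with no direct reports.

The people in emp20's organization with no one reporting to them are emp23, emp7. That is 2.

2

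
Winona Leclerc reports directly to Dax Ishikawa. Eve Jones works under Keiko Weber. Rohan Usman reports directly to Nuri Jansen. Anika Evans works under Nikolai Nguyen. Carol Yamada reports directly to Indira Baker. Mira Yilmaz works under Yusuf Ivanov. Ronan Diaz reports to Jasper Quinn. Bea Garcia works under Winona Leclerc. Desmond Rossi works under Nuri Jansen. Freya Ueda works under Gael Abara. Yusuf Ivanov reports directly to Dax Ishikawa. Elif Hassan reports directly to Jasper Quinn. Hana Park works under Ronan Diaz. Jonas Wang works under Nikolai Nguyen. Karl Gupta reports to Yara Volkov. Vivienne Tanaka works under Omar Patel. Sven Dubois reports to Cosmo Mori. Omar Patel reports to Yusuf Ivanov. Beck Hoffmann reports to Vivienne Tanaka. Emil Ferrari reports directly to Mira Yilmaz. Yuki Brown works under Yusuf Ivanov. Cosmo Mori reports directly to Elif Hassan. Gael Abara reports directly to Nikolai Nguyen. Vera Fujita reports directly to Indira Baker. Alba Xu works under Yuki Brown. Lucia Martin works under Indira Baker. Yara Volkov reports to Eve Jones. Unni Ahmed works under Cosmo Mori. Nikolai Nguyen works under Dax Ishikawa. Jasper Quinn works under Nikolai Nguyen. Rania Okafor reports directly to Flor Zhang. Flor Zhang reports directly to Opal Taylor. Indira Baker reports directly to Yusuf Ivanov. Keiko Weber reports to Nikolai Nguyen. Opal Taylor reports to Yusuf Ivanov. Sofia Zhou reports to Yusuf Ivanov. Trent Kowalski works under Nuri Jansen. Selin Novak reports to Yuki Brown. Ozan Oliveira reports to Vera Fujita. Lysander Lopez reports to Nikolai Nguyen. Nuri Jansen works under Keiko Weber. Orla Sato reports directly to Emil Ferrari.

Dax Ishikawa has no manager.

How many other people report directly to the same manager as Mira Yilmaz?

5

Mira Yilmaz reports to Yusuf Ivanov. Yusuf Ivanov's other direct reports are Omar Patel, Opal Taylor, Yuki Brown, Indira Baker, Sofia Zhou — 5 peers.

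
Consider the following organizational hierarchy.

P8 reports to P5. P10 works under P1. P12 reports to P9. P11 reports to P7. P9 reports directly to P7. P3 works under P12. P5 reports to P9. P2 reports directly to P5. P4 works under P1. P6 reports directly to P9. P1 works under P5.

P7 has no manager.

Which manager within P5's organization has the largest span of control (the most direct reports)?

P5

Direct-report counts within P5's organization: P5 has 3; P1 has 2. The largest is 3, held by P5.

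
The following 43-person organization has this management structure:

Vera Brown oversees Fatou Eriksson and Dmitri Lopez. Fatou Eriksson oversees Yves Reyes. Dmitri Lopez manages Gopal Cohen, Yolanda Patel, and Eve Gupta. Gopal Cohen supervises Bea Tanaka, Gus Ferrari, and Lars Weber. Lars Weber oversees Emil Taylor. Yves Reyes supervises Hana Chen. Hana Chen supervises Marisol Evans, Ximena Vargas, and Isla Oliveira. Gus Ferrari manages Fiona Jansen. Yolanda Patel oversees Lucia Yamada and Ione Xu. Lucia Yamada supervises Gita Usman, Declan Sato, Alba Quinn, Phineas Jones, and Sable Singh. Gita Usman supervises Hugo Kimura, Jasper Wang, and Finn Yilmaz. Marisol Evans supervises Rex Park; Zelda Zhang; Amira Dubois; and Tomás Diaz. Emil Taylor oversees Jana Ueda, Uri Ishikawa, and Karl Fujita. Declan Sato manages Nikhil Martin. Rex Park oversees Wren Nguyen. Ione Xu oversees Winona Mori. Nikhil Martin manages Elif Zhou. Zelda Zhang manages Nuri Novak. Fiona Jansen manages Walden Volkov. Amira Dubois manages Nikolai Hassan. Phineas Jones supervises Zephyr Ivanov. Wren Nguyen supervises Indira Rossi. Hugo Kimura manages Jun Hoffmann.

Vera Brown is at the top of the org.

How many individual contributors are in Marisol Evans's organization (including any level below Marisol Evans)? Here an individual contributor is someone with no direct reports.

The people in Marisol Evans's organization with no one reporting to them are Tomás Diaz, Nikolai Hassan, Nuri Novak, Indira Rossi. That is 4.

4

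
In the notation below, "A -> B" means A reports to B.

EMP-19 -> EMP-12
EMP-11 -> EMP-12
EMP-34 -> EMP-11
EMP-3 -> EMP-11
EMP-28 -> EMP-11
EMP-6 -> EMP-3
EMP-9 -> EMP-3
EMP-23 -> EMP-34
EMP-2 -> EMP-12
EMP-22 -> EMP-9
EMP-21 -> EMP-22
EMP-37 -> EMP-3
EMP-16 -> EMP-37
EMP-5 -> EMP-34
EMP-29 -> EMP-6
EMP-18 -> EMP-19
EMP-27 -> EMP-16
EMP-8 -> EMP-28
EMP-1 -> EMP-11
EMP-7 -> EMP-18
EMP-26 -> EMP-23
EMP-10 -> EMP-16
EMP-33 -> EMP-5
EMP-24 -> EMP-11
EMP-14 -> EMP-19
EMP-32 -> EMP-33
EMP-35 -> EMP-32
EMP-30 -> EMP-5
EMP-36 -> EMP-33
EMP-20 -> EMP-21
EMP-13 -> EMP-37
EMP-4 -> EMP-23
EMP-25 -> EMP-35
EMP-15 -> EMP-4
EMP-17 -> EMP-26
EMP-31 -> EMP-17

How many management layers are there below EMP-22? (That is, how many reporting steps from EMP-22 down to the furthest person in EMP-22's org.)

The longest chain under EMP-22 runs EMP-22 → EMP-21 → EMP-20, which is 2 levels below EMP-22.

2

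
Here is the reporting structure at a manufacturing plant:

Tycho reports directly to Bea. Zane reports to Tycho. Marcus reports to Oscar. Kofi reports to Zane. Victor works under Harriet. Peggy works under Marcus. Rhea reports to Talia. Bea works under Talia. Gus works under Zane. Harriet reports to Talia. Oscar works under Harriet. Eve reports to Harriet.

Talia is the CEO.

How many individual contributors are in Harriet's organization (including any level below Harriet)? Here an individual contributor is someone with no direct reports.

3

The people in Harriet's organization with no one reporting to them are Eve, Victor, Peggy. That is 3.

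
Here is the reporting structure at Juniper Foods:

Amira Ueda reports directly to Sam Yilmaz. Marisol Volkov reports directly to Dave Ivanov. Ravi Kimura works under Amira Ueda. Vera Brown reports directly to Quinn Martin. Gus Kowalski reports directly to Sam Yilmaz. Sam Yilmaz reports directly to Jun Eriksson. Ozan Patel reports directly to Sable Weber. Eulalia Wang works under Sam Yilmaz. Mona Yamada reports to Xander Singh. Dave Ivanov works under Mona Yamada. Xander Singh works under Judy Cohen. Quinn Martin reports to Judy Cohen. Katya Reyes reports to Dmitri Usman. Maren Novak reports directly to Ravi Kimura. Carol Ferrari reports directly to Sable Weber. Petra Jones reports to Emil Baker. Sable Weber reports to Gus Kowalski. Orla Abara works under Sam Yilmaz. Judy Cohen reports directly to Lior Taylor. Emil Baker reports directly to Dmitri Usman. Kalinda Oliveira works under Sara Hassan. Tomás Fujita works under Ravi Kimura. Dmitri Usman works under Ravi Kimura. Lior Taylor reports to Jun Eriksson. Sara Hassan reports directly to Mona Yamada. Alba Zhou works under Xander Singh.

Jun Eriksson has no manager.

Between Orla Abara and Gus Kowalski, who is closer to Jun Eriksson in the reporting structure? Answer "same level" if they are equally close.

Both Orla Abara and Gus Kowalski are 2 levels below Jun Eriksson.

same level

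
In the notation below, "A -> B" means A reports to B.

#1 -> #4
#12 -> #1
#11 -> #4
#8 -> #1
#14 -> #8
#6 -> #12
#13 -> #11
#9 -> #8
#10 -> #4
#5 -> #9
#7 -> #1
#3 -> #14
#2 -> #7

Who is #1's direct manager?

#1 reports directly to #4.

#4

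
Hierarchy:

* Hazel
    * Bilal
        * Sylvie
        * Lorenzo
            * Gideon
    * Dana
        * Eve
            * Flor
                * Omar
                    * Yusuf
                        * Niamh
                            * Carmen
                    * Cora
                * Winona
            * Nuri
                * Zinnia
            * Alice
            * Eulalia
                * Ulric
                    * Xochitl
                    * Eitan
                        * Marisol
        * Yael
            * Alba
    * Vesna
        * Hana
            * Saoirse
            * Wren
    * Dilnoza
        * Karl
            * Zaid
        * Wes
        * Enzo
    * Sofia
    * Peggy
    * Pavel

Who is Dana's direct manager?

Dana reports directly to Hazel.

Hazel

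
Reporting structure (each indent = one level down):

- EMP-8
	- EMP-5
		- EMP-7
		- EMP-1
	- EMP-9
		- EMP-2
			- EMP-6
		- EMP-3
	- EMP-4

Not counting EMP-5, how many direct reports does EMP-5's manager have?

EMP-5 reports to EMP-8. EMP-8's other direct reports are EMP-9, EMP-4 — 2 peers.

2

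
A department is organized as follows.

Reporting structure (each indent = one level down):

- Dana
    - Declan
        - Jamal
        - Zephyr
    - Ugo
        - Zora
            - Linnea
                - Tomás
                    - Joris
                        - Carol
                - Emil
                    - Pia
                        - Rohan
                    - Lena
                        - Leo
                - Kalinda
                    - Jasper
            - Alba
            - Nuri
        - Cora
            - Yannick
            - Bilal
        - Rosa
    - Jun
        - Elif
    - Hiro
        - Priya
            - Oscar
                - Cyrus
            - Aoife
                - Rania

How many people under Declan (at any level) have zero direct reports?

2

The people in Declan's organization with no one reporting to them are Zephyr, Jamal. That is 2.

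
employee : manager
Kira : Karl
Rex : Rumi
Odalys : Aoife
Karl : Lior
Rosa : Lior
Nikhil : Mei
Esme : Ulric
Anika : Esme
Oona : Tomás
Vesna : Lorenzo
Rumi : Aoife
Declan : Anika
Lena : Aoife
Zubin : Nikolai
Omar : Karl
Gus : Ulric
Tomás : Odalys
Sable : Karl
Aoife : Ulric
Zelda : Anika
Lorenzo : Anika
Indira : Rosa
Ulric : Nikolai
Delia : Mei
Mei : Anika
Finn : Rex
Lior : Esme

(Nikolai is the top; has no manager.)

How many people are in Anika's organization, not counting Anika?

7

Anika directly manages Lorenzo, Mei, Zelda, Declan. Under Lorenzo: Vesna (1). Under Mei: Nikhil, Delia (2). Zelda has no reports. Declan has no reports. So Anika's organization is 4 direct reports plus everyone under them: 2 + 3 + 1 + 1 = 7.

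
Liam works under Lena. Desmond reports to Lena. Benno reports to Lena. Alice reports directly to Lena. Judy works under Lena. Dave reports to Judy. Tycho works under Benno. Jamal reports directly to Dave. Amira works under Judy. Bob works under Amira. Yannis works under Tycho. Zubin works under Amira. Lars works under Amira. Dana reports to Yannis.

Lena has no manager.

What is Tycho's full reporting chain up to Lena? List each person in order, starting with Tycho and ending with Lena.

Tycho -> Benno -> Lena

Tycho reports to Benno. Benno reports to Lena. Lena is at the top.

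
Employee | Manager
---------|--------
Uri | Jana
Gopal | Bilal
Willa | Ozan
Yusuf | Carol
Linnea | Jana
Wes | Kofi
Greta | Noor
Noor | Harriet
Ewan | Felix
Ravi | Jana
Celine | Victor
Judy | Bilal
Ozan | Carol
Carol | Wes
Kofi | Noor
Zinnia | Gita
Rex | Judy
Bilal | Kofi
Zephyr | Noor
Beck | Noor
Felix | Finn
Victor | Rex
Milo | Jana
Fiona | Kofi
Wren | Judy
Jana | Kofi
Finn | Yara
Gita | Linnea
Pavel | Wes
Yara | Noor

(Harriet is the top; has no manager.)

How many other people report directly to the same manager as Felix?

Felix reports to Finn, and Finn has no other direct reports. Felix has 0 peers.

0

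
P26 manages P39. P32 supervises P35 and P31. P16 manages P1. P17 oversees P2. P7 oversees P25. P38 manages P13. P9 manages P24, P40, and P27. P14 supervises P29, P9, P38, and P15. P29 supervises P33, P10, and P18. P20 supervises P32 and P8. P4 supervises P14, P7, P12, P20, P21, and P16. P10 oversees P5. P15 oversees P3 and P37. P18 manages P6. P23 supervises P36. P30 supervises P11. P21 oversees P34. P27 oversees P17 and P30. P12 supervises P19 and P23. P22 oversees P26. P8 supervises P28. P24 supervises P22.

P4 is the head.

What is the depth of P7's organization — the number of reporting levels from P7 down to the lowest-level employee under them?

The longest chain under P7 runs P7 → P25, which is 1 level below P7.

1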